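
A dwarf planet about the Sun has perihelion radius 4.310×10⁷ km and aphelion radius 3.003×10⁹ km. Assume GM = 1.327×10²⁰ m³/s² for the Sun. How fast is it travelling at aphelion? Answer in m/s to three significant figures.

v ≈ 1120 m/s

Semi-major axis a = (r_p + r_a)/2 = 1.5230×10⁹ km = 1.523×10¹² m.
Vis-viva: v² = μ(2/r − 1/a) = 1.327×10²⁰ × (6.660×10⁻¹³ − 6.566×10⁻¹³) = 1.250×10⁶ m²/s².
v = 1118 m/s.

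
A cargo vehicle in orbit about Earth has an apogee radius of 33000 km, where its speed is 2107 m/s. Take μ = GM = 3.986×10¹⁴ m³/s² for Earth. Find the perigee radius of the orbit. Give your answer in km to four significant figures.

r_a = 3.300×10⁷ m.
Specific energy ε = v²/2 − μ/r = -9.859×10⁶ J/kg, so a = −μ/(2ε) = 2.021×10⁷ m.
The apsides satisfy r_p + r_a = 2a, so the perigee radius is 2a − r_a = 7.430×10⁶ m = 7429.8 km.

perigee radius ≈ 7430 km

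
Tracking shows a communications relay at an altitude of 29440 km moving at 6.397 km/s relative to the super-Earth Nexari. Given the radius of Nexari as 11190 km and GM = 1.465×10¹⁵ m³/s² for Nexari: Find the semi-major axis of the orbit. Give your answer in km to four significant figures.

r = 11190 + 29440 = 40630 km = 4.063×10⁷ m.
Specific orbital energy ε = v²/2 − μ/r = (6397)²/2 − 1.465×10¹⁵/4.063×10⁷ = -1.560×10⁷ J/kg.
Since ε = −μ/(2a), a = −μ/(2ε) = 4.697×10⁷ m = 46966 km.

a ≈ 46970 km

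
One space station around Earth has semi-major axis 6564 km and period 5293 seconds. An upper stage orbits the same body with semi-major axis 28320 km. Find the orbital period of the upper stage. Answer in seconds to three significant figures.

T₂ ≈ 47400 seconds

Kepler's third law: T² ∝ a³, so T₂ = T₁ (a₂/a₁)^(3/2).
a₂/a₁ = 4.314, (a₂/a₁)^(3/2) = 8.962.
T₂ = 5293 × 8.962 = 47430 seconds.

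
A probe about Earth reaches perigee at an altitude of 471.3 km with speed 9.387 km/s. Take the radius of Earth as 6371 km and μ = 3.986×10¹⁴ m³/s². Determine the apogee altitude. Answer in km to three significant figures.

r_p = 6371 + 471.3 = 6842.3 km = 6.842×10⁶ m.
Specific energy ε = v²/2 − μ/r = -1.420×10⁷ J/kg, so a = −μ/(2ε) = 1.404×10⁷ m.
The apsides satisfy r_p + r_a = 2a, so the apogee radius is 2a − r_p = 2.123×10⁷ m = 21233 km.
Apogee altitude = 21233 − 6371 = 14862 km.

apogee altitude ≈ 14900 km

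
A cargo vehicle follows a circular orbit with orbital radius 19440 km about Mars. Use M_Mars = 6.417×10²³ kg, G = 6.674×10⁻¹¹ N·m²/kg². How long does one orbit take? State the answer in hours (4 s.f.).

T ≈ 22.86 hours

μ = GM = 6.674×10⁻¹¹ × 6.417×10²³ = 4.283×10¹³ m³/s².
r = 19440 km = 1.944×10⁷ m.
Kepler's third law: T = 2π√(r³/μ) = 2π√((1.944×10⁷)³ / 4.283×10¹³).
r³/μ = 1.715×10⁸ s², so T = 2π × 1.310×10⁴ = 8.229×10⁴ s.
Converting: 8.229×10⁴ s ÷ 3600 = 22.86 hours.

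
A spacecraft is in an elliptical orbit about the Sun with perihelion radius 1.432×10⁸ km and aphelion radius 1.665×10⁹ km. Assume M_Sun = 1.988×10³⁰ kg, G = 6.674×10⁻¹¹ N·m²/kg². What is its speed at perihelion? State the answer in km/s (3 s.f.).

v ≈ 41.3 km/s

μ = GM = 6.674×10⁻¹¹ × 1.988×10³⁰ = 1.327×10²⁰ m³/s².
Semi-major axis a = (r_p + r_a)/2 = 9.0410×10⁸ km = 9.041×10¹¹ m.
Vis-viva: v² = μ(2/r − 1/a) = 1.327×10²⁰ × (1.397×10⁻¹¹ − 1.106×10⁻¹²) = 1.706×10⁹ m²/s².
v = 41310 m/s = 41.31 km/s.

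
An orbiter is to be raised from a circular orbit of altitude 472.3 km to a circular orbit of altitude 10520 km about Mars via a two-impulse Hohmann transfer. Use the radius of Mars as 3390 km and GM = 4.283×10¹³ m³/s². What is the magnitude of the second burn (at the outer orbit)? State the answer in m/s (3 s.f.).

Δv ≈ 598 m/s

r₁ = 3390 + 472.3 = 3862.3 km = 3.8623×10⁶ m.
r₂ = 3390 + 10520 = 13910 km = 1.3910×10⁷ m.
Transfer ellipse a_t = (r₁ + r₂)/2 = 8.886×10⁶ m.
At r₁: circular v_c1 = √(μ/r₁) = 3330 m/s; transfer-periapsis v_p = √[μ(2/r₁ − 1/a_t)] = 4166 m/s.
At r₂: circular v_c2 = √(μ/r₂) = 1755 m/s; transfer-apoapsis v_a = √[μ(2/r₂ − 1/a_t)] = 1157 m/s.
Δv₂ = v_c2 − v_a = 597.9 m/s.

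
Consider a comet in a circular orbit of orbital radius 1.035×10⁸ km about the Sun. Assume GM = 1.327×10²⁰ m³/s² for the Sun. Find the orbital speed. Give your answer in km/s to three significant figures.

r = 1.035×10⁸ km = 1.035×10¹¹ m.
For a circular orbit v = √(μ/r) = √(1.327×10²⁰ / 1.035×10¹¹) = √(1.282×10⁹) = 35810 m/s.
That is 35.81 km/s.

v ≈ 35.8 km/s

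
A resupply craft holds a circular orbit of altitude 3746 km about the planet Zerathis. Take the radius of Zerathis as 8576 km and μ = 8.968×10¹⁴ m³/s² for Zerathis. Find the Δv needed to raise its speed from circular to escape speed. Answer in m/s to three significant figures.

Δv ≈ 3530 m/s

r = 8576 + 3746 = 12322 km = 1.2322×10⁷ m.
Circular speed v_c = √(μ/r) = 8531 m/s.
Escape speed v_esc = √(2μ/r) = √2 × v_c = 12060 m/s.
Δv = v_esc − v_c = 3534 m/s.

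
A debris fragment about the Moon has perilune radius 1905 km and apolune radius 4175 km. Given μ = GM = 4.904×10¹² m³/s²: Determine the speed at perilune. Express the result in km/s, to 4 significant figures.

Semi-major axis a = (r_p + r_a)/2 = 3040.0 km = 3.040×10⁶ m.
Vis-viva: v² = μ(2/r − 1/a) = 4.904×10¹² × (1.050×10⁻⁶ − 3.289×10⁻⁷) = 3.535×10⁶ m²/s².
v = 1880 m/s = 1.880 km/s.

v ≈ 1.880 km/s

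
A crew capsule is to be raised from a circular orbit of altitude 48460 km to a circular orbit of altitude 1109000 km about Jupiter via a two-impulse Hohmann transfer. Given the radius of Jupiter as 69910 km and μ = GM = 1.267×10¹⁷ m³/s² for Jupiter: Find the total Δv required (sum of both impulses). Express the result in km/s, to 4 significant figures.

r₁ = 69910 + 48460 = 118370 km = 1.1837×10⁸ m.
r₂ = 69910 + 1109000 = 1178900 km = 1.1789×10⁹ m.
Transfer ellipse a_t = (r₁ + r₂)/2 = 6.486×10⁸ m.
At r₁: circular v_c1 = √(μ/r₁) = 32720 m/s; transfer-perijove v_p = √[μ(2/r₁ − 1/a_t)] = 44110 m/s.
Δv₁ = v_p − v_c1 = 11390 m/s.
At r₂: circular v_c2 = √(μ/r₂) = 10370 m/s; transfer-apojove v_a = √[μ(2/r₂ − 1/a_t)] = 4429 m/s.
Δv₂ = v_c2 − v_a = 5938 m/s.
Total Δv = Δv₁ + Δv₂ = 17330 m/s = 17.33 km/s.

Δv_total ≈ 17.33 km/s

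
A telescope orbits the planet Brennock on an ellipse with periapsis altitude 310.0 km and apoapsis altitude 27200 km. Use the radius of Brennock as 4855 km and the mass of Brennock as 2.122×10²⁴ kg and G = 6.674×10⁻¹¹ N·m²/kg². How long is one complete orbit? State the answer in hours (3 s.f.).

μ = GM = 6.674×10⁻¹¹ × 2.122×10²⁴ = 1.416×10¹⁴ m³/s².
r_p = 4855 + 310.0 = 5165.0 km = 5.1650×10⁶ m.
r_a = 4855 + 27200 = 32055 km = 3.2055×10⁷ m.
Semi-major axis a = (r_p + r_a)/2 = (5165.0 + 32055)/2 = 18610 km = 1.861×10⁷ m.
By Kepler's third law T = 2π√(a³/μ) = 2π × 6.746×10³ = 4.239×10⁴ s.
= 11.77 hours.

T ≈ 11.8 hours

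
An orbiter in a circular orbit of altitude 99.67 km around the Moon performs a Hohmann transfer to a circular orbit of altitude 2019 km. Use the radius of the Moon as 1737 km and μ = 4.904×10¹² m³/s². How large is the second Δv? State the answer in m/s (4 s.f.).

Δv ≈ 216.6 m/s

r₁ = 1737 + 99.67 = 1836.7 km = 1.8367×10⁶ m.
r₂ = 1737 + 2019 = 3756.0 km = 3.7560×10⁶ m.
Transfer ellipse a_t = (r₁ + r₂)/2 = 2.796×10⁶ m.
At r₁: circular v_c1 = √(μ/r₁) = 1634 m/s; transfer-perilune v_p = √[μ(2/r₁ − 1/a_t)] = 1894 m/s.
At r₂: circular v_c2 = √(μ/r₂) = 1143 m/s; transfer-apolune v_a = √[μ(2/r₂ − 1/a_t)] = 926.0 m/s.
Δv₂ = v_c2 − v_a = 216.6 m/s.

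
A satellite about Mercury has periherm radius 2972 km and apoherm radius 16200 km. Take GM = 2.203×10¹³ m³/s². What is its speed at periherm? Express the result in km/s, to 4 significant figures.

v ≈ 3.539 km/s

Semi-major axis a = (r_p + r_a)/2 = 9586.0 km = 9.586×10⁶ m.
Vis-viva: v² = μ(2/r − 1/a) = 2.203×10¹³ × (6.729×10⁻⁷ − 1.043×10⁻⁷) = 1.253×10⁷ m²/s².
v = 3539 m/s = 3.539 km/s.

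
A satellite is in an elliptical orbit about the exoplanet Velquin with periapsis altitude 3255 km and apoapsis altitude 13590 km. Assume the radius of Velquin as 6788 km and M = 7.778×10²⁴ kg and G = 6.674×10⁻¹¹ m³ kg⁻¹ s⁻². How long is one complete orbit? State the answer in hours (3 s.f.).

T ≈ 4.54 hours

μ = GM = 6.674×10⁻¹¹ × 7.778×10²⁴ = 5.191×10¹⁴ m³/s².
r_p = 6788 + 3255 = 10043 km = 1.0043×10⁷ m.
r_a = 6788 + 13590 = 20378 km = 2.0378×10⁷ m.
Semi-major axis a = (r_p + r_a)/2 = (10043 + 20378)/2 = 15210 km = 1.521×10⁷ m.
By Kepler's third law T = 2π√(a³/μ) = 2π × 2.604×10³ = 1.636×10⁴ s.
= 4.544 hours.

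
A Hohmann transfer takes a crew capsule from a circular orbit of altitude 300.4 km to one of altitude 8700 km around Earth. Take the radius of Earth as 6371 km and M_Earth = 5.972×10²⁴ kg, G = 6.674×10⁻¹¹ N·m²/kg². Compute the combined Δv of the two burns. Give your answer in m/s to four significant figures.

Δv_total ≈ 2485 m/s

μ = GM = 6.674×10⁻¹¹ × 5.972×10²⁴ = 3.986×10¹⁴ m³/s².
r₁ = 6371 + 300.4 = 6671.4 km = 6.6714×10⁶ m.
r₂ = 6371 + 8700 = 15071 km = 1.5071×10⁷ m.
Transfer ellipse a_t = (r₁ + r₂)/2 = 1.087×10⁷ m.
At r₁: circular v_c1 = √(μ/r₁) = 7729 m/s; transfer-perigee v_p = √[μ(2/r₁ − 1/a_t)] = 9101 m/s.
Δv₁ = v_p − v_c1 = 1371 m/s.
At r₂: circular v_c2 = √(μ/r₂) = 5143 m/s; transfer-apogee v_a = √[μ(2/r₂ − 1/a_t)] = 4029 m/s.
Δv₂ = v_c2 − v_a = 1114 m/s.
Total Δv = Δv₁ + Δv₂ = 2485 m/s.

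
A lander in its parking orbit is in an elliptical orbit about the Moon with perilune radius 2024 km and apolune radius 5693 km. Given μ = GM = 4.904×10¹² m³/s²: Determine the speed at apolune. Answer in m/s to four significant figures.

Semi-major axis a = (r_p + r_a)/2 = 3858.5 km = 3.858×10⁶ m.
Vis-viva: v² = μ(2/r − 1/a) = 4.904×10¹² × (3.513×10⁻⁷ − 2.592×10⁻⁷) = 4.519×10⁵ m²/s².
v = 672.2 m/s.

v ≈ 672.2 m/s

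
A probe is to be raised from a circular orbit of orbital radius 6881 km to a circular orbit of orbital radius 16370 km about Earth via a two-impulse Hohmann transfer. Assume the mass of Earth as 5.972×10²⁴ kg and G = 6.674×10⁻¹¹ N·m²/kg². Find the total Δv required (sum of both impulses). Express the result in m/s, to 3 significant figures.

Δv_total ≈ 2560 m/s

μ = GM = 6.674×10⁻¹¹ × 5.972×10²⁴ = 3.986×10¹⁴ m³/s².
r₁ = 6881 km = 6.881×10⁶ m.
r₂ = 16370 km = 1.637×10⁷ m.
Transfer ellipse a_t = (r₁ + r₂)/2 = 1.163×10⁷ m.
At r₁: circular v_c1 = √(μ/r₁) = 7611 m/s; transfer-perigee v_p = √[μ(2/r₁ − 1/a_t)] = 9031 m/s.
Δv₁ = v_p − v_c1 = 1420 m/s.
At r₂: circular v_c2 = √(μ/r₂) = 4934 m/s; transfer-apogee v_a = √[μ(2/r₂ − 1/a_t)] = 3796 m/s.
Δv₂ = v_c2 − v_a = 1138 m/s.
Total Δv = Δv₁ + Δv₂ = 2559 m/s.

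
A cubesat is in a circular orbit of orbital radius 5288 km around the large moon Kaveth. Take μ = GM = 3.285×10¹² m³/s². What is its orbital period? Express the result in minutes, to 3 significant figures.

T ≈ 703 minutes

r = 5288 km = 5.288×10⁶ m.
Kepler's third law: T = 2π√(r³/μ) = 2π√((5.288×10⁶)³ / 3.285×10¹²).
r³/μ = 4.501×10⁷ s², so T = 2π × 6.709×10³ = 4.216×10⁴ s.
Converting: 4.216×10⁴ s ÷ 60.00 = 702.6 minutes.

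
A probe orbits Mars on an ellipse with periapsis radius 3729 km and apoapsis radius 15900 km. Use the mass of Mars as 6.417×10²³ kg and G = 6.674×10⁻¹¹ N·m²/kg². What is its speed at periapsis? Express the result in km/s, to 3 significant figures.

μ = GM = 6.674×10⁻¹¹ × 6.417×10²³ = 4.283×10¹³ m³/s².
Semi-major axis a = (r_p + r_a)/2 = 9814.5 km = 9.814×10⁶ m.
Vis-viva: v² = μ(2/r − 1/a) = 4.283×10¹³ × (5.363×10⁻⁷ − 1.019×10⁻⁷) = 1.861×10⁷ m²/s².
v = 4313 m/s = 4.313 km/s.

v ≈ 4.31 km/s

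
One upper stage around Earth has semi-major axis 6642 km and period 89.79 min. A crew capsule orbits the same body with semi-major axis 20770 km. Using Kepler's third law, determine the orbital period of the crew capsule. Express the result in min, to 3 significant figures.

Kepler's third law: T² ∝ a³, so T₂ = T₁ (a₂/a₁)^(3/2).
a₂/a₁ = 3.127, (a₂/a₁)^(3/2) = 5.530.
T₂ = 89.79 × 5.530 = 496.5 min.

T₂ ≈ 497 min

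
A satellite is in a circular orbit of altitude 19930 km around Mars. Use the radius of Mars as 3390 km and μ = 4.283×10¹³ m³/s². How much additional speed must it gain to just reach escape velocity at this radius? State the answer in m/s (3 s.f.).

r = 3390 + 19930 = 23320 km = 2.3320×10⁷ m.
Circular speed v_c = √(μ/r) = 1355 m/s.
Escape speed v_esc = √(2μ/r) = √2 × v_c = 1917 m/s.
Δv = v_esc − v_c = 561.4 m/s.

Δv ≈ 561 m/s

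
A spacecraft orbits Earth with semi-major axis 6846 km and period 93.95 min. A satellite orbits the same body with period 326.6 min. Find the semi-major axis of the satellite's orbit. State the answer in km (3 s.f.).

Kepler's third law: a³ ∝ T², so a₂ = a₁ (T₂/T₁)^(2/3).
T₂/T₁ = 3.476, (T₂/T₁)^(2/3) = 2.295.
a₂ = 6846 × 2.295 = 15710 km.

a₂ ≈ 15700 km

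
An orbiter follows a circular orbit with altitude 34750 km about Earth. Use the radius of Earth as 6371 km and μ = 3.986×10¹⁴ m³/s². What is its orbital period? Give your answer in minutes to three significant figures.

T ≈ 1380 minutes

r = 6371 + 34750 = 41121 km = 4.1121×10⁷ m.
Kepler's third law: T = 2π√(r³/μ) = 2π√((4.112×10⁷)³ / 3.986×10¹⁴).
r³/μ = 1.744×10⁸ s², so T = 2π × 1.321×10⁴ = 8.299×10⁴ s.
Converting: 8.299×10⁴ s ÷ 60.00 = 1383 minutes.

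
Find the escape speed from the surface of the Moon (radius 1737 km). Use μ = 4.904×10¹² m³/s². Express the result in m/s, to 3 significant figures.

r = R = 1.737×10⁶ m.
Escape speed v_esc = √(2μ/r) = √(2 × 4.904×10¹² / 1.737×10⁶) = √(5.647×10⁶) = 2376 m/s.

v_esc ≈ 2380 m/s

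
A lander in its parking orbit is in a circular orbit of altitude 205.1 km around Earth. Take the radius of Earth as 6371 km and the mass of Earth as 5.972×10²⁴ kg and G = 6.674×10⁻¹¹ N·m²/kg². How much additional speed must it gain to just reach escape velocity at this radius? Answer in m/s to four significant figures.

μ = GM = 6.674×10⁻¹¹ × 5.972×10²⁴ = 3.986×10¹⁴ m³/s².
r = 6371 + 205.1 = 6576.1 km = 6.5761×10⁶ m.
Circular speed v_c = √(μ/r) = 7785 m/s.
Escape speed v_esc = √(2μ/r) = √2 × v_c = 11010 m/s.
Δv = v_esc − v_c = 3225 m/s.

Δv ≈ 3225 m/s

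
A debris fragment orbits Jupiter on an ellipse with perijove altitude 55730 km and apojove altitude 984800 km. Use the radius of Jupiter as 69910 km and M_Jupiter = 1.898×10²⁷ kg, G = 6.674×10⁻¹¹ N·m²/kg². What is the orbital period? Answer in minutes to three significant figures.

μ = GM = 6.674×10⁻¹¹ × 1.898×10²⁷ = 1.267×10¹⁷ m³/s².
r_p = 69910 + 55730 = 125640 km = 1.2564×10⁸ m.
r_a = 69910 + 984800 = 1054700 km = 1.0547×10⁹ m.
Semi-major axis a = (r_p + r_a)/2 = (1.2564×10⁵ + 1.0547×10⁶)/2 = 5.9018×10⁵ km = 5.902×10⁸ m.
By Kepler's third law T = 2π√(a³/μ) = 2π × 4.028×10⁴ = 2.531×10⁵ s.
= 4219 minutes.

T ≈ 4220 minutes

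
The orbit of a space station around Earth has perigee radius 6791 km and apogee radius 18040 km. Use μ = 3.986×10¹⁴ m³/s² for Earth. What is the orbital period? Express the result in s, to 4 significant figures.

T ≈ 13770 s

Semi-major axis a = (r_p + r_a)/2 = (6791.0 + 18040)/2 = 12416 km = 1.242×10⁷ m.
By Kepler's third law T = 2π√(a³/μ) = 2π × 2.191×10³ = 1.377×10⁴ s.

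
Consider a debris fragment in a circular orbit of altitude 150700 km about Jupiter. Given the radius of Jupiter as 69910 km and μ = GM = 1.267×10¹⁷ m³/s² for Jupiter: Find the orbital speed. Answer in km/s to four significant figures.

r = 69910 + 150700 = 220610 km = 2.2061×10⁸ m.
For a circular orbit v = √(μ/r) = √(1.267×10¹⁷ / 2.206×10⁸) = √(5.743×10⁸) = 23960 m/s.
That is 23.96 km/s.

v ≈ 23.96 km/s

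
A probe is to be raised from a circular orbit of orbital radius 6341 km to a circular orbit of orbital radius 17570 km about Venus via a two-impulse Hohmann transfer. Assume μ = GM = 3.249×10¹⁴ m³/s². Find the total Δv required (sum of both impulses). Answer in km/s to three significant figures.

Δv_total ≈ 2.69 km/s

r₁ = 6341 km = 6.341×10⁶ m.
r₂ = 17570 km = 1.757×10⁷ m.
Transfer ellipse a_t = (r₁ + r₂)/2 = 1.196×10⁷ m.
At r₁: circular v_c1 = √(μ/r₁) = 7158 m/s; transfer-periapsis v_p = √[μ(2/r₁ − 1/a_t)] = 8678 m/s.
Δv₁ = v_p − v_c1 = 1519 m/s.
At r₂: circular v_c2 = √(μ/r₂) = 4300 m/s; transfer-apoapsis v_a = √[μ(2/r₂ − 1/a_t)] = 3132 m/s.
Δv₂ = v_c2 − v_a = 1168 m/s.
Total Δv = Δv₁ + Δv₂ = 2688 m/s = 2.688 km/s.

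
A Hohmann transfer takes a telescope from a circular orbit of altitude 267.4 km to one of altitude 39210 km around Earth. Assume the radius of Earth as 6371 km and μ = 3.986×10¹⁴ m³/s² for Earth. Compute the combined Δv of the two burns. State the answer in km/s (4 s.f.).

Δv_total ≈ 3.956 km/s

r₁ = 6371 + 267.4 = 6638.4 km = 6.6384×10⁶ m.
r₂ = 6371 + 39210 = 45581 km = 4.5581×10⁷ m.
Transfer ellipse a_t = (r₁ + r₂)/2 = 2.611×10⁷ m.
At r₁: circular v_c1 = √(μ/r₁) = 7749 m/s; transfer-perigee v_p = √[μ(2/r₁ − 1/a_t)] = 10240 m/s.
Δv₁ = v_p − v_c1 = 2489 m/s.
At r₂: circular v_c2 = √(μ/r₂) = 2957 m/s; transfer-apogee v_a = √[μ(2/r₂ − 1/a_t)] = 1491 m/s.
Δv₂ = v_c2 − v_a = 1466 m/s.
Total Δv = Δv₁ + Δv₂ = 3956 m/s = 3.956 km/s.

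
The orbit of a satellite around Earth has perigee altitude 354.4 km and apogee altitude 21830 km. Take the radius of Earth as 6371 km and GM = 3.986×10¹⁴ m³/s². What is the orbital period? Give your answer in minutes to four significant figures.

T ≈ 382.8 minutes

r_p = 6371 + 354.4 = 6725.4 km = 6.7254×10⁶ m.
r_a = 6371 + 21830 = 28201 km = 2.8201×10⁷ m.
Semi-major axis a = (r_p + r_a)/2 = (6725.4 + 28201)/2 = 17463 km = 1.746×10⁷ m.
By Kepler's third law T = 2π√(a³/μ) = 2π × 3.655×10³ = 2.297×10⁴ s.
= 382.8 minutes.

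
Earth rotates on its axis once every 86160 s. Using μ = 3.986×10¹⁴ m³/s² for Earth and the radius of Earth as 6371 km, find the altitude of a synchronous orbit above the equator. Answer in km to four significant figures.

A synchronous orbit has period T, so by Kepler's third law a = (μT²/4π²)^(1/3).
μT²/4π² = 3.986×10¹⁴ × (8.616×10⁴)² / 39.48 = 7.495×10²² m³.
a = 4.216×10⁷ m = 42163 km.
Altitude h = a − R = 42163 − 6371 = 35792 km.

h_sync ≈ 35790 km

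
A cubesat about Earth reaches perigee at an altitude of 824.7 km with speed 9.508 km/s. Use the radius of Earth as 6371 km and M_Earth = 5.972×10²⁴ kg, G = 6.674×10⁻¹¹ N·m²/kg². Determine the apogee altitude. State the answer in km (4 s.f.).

apogee altitude ≈ 25550 km

μ = GM = 6.674×10⁻¹¹ × 5.972×10²⁴ = 3.986×10¹⁴ m³/s².
r_p = 6371 + 824.7 = 7195.7 km = 7.196×10⁶ m.
Specific energy ε = v²/2 − μ/r = -1.019×10⁷ J/kg, so a = −μ/(2ε) = 1.956×10⁷ m.
The apsides satisfy r_p + r_a = 2a, so the apogee radius is 2a − r_p = 3.192×10⁷ m = 31921 km.
Apogee altitude = 31921 − 6371 = 25550 km.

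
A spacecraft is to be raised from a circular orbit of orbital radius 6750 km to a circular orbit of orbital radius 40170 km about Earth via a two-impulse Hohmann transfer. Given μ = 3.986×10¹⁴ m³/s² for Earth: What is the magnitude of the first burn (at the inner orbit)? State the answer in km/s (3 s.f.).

Δv ≈ 2.37 km/s

r₁ = 6750 km = 6.750×10⁶ m.
r₂ = 40170 km = 4.017×10⁷ m.
Transfer ellipse a_t = (r₁ + r₂)/2 = 2.346×10⁷ m.
At r₁: circular v_c1 = √(μ/r₁) = 7685 m/s; transfer-perigee v_p = √[μ(2/r₁ − 1/a_t)] = 10060 m/s.
Δv₁ = v_p − v_c1 = 2371 m/s.
= 2.371 km/s.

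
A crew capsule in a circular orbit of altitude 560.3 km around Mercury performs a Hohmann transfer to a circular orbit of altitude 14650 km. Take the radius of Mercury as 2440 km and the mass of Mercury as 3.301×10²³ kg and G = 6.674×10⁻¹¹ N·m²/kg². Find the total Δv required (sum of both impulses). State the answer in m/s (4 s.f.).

μ = GM = 6.674×10⁻¹¹ × 3.301×10²³ = 2.203×10¹³ m³/s².
r₁ = 2440 + 560.3 = 3000.3 km = 3.0003×10⁶ m.
r₂ = 2440 + 14650 = 17090 km = 1.7090×10⁷ m.
Transfer ellipse a_t = (r₁ + r₂)/2 = 1.005×10⁷ m.
At r₁: circular v_c1 = √(μ/r₁) = 2710 m/s; transfer-periherm v_p = √[μ(2/r₁ − 1/a_t)] = 3534 m/s.
Δv₁ = v_p − v_c1 = 824.7 m/s.
At r₂: circular v_c2 = √(μ/r₂) = 1135 m/s; transfer-apoherm v_a = √[μ(2/r₂ − 1/a_t)] = 620.5 m/s.
Δv₂ = v_c2 − v_a = 514.9 m/s.
Total Δv = Δv₁ + Δv₂ = 1340 m/s.

Δv_total ≈ 1340 m/s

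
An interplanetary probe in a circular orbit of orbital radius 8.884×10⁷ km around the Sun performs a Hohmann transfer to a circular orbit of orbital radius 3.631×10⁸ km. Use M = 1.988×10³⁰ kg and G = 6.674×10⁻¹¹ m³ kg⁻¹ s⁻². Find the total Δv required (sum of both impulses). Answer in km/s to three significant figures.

μ = GM = 6.674×10⁻¹¹ × 1.988×10³⁰ = 1.327×10²⁰ m³/s².
r₁ = 8.884×10⁷ km = 8.884×10¹⁰ m.
r₂ = 3.631×10⁸ km = 3.631×10¹¹ m.
Transfer ellipse a_t = (r₁ + r₂)/2 = 2.260×10¹¹ m.
At r₁: circular v_c1 = √(μ/r₁) = 38650 m/s; transfer-perihelion v_p = √[μ(2/r₁ − 1/a_t)] = 48990 m/s.
Δv₁ = v_p − v_c1 = 10340 m/s.
At r₂: circular v_c2 = √(μ/r₂) = 19120 m/s; transfer-aphelion v_a = √[μ(2/r₂ − 1/a_t)] = 11990 m/s.
Δv₂ = v_c2 − v_a = 7130 m/s.
Total Δv = Δv₁ + Δv₂ = 17470 m/s = 17.47 km/s.

Δv_total ≈ 17.5 km/s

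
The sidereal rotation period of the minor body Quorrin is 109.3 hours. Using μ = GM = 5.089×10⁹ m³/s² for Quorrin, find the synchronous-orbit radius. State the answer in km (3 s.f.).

T = 109.3 hours = 3.935×10⁵ s.
A synchronous orbit has period T, so by Kepler's third law a = (μT²/4π²)^(1/3).
μT²/4π² = 5.089×10⁹ × (3.935×10⁵)² / 39.48 = 1.996×10¹⁹ m³.
a = 2.713×10⁶ m = 2712.5 km.

r_sync ≈ 2710 km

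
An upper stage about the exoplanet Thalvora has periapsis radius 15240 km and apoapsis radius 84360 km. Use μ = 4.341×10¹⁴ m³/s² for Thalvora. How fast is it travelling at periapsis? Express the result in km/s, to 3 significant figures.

Semi-major axis a = (r_p + r_a)/2 = 49800 km = 4.980×10⁷ m.
Vis-viva: v² = μ(2/r − 1/a) = 4.341×10¹⁴ × (1.312×10⁻⁷ − 2.008×10⁻⁸) = 4.825×10⁷ m²/s².
v = 6946 m/s = 6.946 km/s.

v ≈ 6.95 km/s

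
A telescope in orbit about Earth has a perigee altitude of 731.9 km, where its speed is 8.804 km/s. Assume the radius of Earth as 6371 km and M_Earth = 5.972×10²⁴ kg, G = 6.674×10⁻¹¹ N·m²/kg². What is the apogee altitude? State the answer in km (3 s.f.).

μ = GM = 6.674×10⁻¹¹ × 5.972×10²⁴ = 3.986×10¹⁴ m³/s².
r_p = 6371 + 731.9 = 7102.9 km = 7.103×10⁶ m.
Specific energy ε = v²/2 − μ/r = -1.736×10⁷ J/kg, so a = −μ/(2ε) = 1.148×10⁷ m.
The apsides satisfy r_p + r_a = 2a, so the apogee radius is 2a − r_p = 1.586×10⁷ m = 15858 km.
Apogee altitude = 15858 − 6371 = 9487.0 km.

apogee altitude ≈ 9490 km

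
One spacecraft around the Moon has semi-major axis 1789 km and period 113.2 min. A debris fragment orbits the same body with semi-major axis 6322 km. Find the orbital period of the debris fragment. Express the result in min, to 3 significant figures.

Kepler's third law: T² ∝ a³, so T₂ = T₁ (a₂/a₁)^(3/2).
a₂/a₁ = 3.534, (a₂/a₁)^(3/2) = 6.643.
T₂ = 113.2 × 6.643 = 752.0 min.

T₂ ≈ 752 min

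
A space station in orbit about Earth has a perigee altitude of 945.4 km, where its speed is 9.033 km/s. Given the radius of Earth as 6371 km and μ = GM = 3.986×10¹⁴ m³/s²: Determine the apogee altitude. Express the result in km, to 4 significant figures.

apogee altitude ≈ 15440 km

r_p = 6371 + 945.4 = 7316.4 km = 7.316×10⁶ m.
Specific energy ε = v²/2 − μ/r = -1.368×10⁷ J/kg, so a = −μ/(2ε) = 1.457×10⁷ m.
The apsides satisfy r_p + r_a = 2a, so the apogee radius is 2a − r_p = 2.182×10⁷ m = 21815 km.
Apogee altitude = 21815 − 6371 = 15444 km.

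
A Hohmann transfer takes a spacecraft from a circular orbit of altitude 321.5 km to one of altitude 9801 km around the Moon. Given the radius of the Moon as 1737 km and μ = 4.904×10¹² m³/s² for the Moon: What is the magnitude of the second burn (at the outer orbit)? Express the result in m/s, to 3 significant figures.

Δv ≈ 293 m/s

r₁ = 1737 + 321.5 = 2058.5 km = 2.0585×10⁶ m.
r₂ = 1737 + 9801 = 11538 km = 1.1538×10⁷ m.
Transfer ellipse a_t = (r₁ + r₂)/2 = 6.798×10⁶ m.
At r₁: circular v_c1 = √(μ/r₁) = 1543 m/s; transfer-perilune v_p = √[μ(2/r₁ − 1/a_t)] = 2011 m/s.
At r₂: circular v_c2 = √(μ/r₂) = 651.9 m/s; transfer-apolune v_a = √[μ(2/r₂ − 1/a_t)] = 358.7 m/s.
Δv₂ = v_c2 − v_a = 293.2 m/s.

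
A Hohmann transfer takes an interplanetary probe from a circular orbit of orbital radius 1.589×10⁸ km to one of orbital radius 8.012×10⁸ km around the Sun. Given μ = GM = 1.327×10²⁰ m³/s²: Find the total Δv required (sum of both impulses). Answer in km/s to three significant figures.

r₁ = 1.589×10⁸ km = 1.589×10¹¹ m.
r₂ = 8.012×10⁸ km = 8.012×10¹¹ m.
Transfer ellipse a_t = (r₁ + r₂)/2 = 4.800×10¹¹ m.
At r₁: circular v_c1 = √(μ/r₁) = 28900 m/s; transfer-perihelion v_p = √[μ(2/r₁ − 1/a_t)] = 37330 m/s.
Δv₁ = v_p − v_c1 = 8435 m/s.
At r₂: circular v_c2 = √(μ/r₂) = 12870 m/s; transfer-aphelion v_a = √[μ(2/r₂ − 1/a_t)] = 7404 m/s.
Δv₂ = v_c2 − v_a = 5465 m/s.
Total Δv = Δv₁ + Δv₂ = 13900 m/s = 13.90 km/s.

Δv_total ≈ 13.9 km/s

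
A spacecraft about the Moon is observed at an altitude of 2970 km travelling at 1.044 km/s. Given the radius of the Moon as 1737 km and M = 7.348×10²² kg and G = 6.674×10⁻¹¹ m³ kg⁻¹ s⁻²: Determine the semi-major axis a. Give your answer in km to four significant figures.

μ = GM = 6.674×10⁻¹¹ × 7.348×10²² = 4.904×10¹² m³/s².
r = 1737 + 2970 = 4707.0 km = 4.707×10⁶ m.
Specific orbital energy ε = v²/2 − μ/r = (1044)²/2 − 4.904×10¹²/4.707×10⁶ = -4.969×10⁵ J/kg.
Since ε = −μ/(2a), a = −μ/(2ε) = 4.935×10⁶ m = 4934.7 km.

a ≈ 4935 km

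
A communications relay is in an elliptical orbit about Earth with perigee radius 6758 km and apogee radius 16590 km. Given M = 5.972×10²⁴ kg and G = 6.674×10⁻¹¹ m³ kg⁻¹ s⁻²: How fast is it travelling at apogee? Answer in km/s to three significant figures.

v ≈ 3.73 km/s

μ = GM = 6.674×10⁻¹¹ × 5.972×10²⁴ = 3.986×10¹⁴ m³/s².
Semi-major axis a = (r_p + r_a)/2 = 11674 km = 1.167×10⁷ m.
Vis-viva: v² = μ(2/r − 1/a) = 3.986×10¹⁴ × (1.206×10⁻⁷ − 8.566×10⁻⁸) = 1.391×10⁷ m²/s².
v = 3729 m/s = 3.729 km/s.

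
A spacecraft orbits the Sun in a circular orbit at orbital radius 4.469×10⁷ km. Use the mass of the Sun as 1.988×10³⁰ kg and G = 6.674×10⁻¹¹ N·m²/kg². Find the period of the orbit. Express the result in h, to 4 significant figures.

μ = GM = 6.674×10⁻¹¹ × 1.988×10³⁰ = 1.327×10²⁰ m³/s².
r = 4.469×10⁷ km = 4.469×10¹⁰ m.
Kepler's third law: T = 2π√(r³/μ) = 2π√((4.469×10¹⁰)³ / 1.327×10²⁰).
r³/μ = 6.727×10¹¹ s², so T = 2π × 8.202×10⁵ = 5.153×10⁶ s.
Converting: 5.153×10⁶ s ÷ 3600 = 1432 h.

T ≈ 1432 h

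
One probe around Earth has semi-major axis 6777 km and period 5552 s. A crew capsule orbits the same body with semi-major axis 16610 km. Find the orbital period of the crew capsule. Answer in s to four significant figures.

Kepler's third law: T² ∝ a³, so T₂ = T₁ (a₂/a₁)^(3/2).
a₂/a₁ = 2.451, (a₂/a₁)^(3/2) = 3.837.
T₂ = 5552 × 3.837 = 21300 s.

T₂ ≈ 21300 s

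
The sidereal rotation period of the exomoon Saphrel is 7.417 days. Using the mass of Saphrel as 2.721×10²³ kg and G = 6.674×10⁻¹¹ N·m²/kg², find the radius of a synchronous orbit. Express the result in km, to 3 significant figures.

μ = GM = 6.674×10⁻¹¹ × 2.721×10²³ = 1.816×10¹³ m³/s².
T = 7.417 days = 6.408×10⁵ s.
A synchronous orbit has period T, so by Kepler's third law a = (μT²/4π²)^(1/3).
μT²/4π² = 1.816×10¹³ × (6.408×10⁵)² / 39.48 = 1.889×10²³ m³.
a = 5.738×10⁷ m = 57378 km.

r_sync ≈ 57400 km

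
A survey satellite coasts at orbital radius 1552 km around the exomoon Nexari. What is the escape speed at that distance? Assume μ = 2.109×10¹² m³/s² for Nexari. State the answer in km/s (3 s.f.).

r = 1552 km = 1.552×10⁶ m.
Escape speed v_esc = √(2μ/r) = √(2 × 2.109×10¹² / 1.552×10⁶) = √(2.718×10⁶) = 1649 m/s.
= 1.649 km/s.

v_esc ≈ 1.65 km/s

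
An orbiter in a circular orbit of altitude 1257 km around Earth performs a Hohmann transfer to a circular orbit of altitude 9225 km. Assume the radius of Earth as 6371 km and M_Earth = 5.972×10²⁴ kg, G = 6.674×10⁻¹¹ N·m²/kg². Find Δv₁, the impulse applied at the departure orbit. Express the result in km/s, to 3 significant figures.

Δv ≈ 1.15 km/s

μ = GM = 6.674×10⁻¹¹ × 5.972×10²⁴ = 3.986×10¹⁴ m³/s².
r₁ = 6371 + 1257 = 7628.0 km = 7.6280×10⁶ m.
r₂ = 6371 + 9225 = 15596 km = 1.5596×10⁷ m.
Transfer ellipse a_t = (r₁ + r₂)/2 = 1.161×10⁷ m.
At r₁: circular v_c1 = √(μ/r₁) = 7228 m/s; transfer-perigee v_p = √[μ(2/r₁ − 1/a_t)] = 8377 m/s.
Δv₁ = v_p − v_c1 = 1149 m/s.
= 1.149 km/s.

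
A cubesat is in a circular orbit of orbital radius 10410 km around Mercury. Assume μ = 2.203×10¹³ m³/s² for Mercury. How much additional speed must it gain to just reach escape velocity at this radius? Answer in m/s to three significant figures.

Δv ≈ 603 m/s

r = 10410 km = 1.041×10⁷ m.
Circular speed v_c = √(μ/r) = 1455 m/s.
Escape speed v_esc = √(2μ/r) = √2 × v_c = 2057 m/s.
Δv = v_esc − v_c = 602.6 m/s.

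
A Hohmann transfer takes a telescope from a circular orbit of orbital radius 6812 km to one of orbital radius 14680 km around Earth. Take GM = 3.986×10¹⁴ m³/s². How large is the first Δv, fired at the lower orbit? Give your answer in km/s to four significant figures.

Δv ≈ 1.291 km/s

r₁ = 6812 km = 6.812×10⁶ m.
r₂ = 14680 km = 1.468×10⁷ m.
Transfer ellipse a_t = (r₁ + r₂)/2 = 1.075×10⁷ m.
At r₁: circular v_c1 = √(μ/r₁) = 7649 m/s; transfer-perigee v_p = √[μ(2/r₁ − 1/a_t)] = 8941 m/s.
Δv₁ = v_p − v_c1 = 1291 m/s.
= 1.291 km/s.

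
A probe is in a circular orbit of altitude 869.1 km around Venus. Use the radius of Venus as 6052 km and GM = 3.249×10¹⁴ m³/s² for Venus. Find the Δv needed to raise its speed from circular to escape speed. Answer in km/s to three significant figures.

Δv ≈ 2.84 km/s

r = 6052 + 869.1 = 6921.1 km = 6.9211×10⁶ m.
Circular speed v_c = √(μ/r) = 6852 m/s.
Escape speed v_esc = √(2μ/r) = √2 × v_c = 9690 m/s.
Δv = v_esc − v_c = 2838 m/s = 2.838 km/s.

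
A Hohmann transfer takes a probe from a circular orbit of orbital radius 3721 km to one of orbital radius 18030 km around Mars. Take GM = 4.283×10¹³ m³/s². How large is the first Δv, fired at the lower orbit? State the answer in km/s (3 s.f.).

Δv ≈ 0.976 km/s

r₁ = 3721 km = 3.721×10⁶ m.
r₂ = 18030 km = 1.803×10⁷ m.
Transfer ellipse a_t = (r₁ + r₂)/2 = 1.088×10⁷ m.
At r₁: circular v_c1 = √(μ/r₁) = 3393 m/s; transfer-periapsis v_p = √[μ(2/r₁ − 1/a_t)] = 4368 m/s.
Δv₁ = v_p − v_c1 = 975.7 m/s.
= 0.9757 km/s.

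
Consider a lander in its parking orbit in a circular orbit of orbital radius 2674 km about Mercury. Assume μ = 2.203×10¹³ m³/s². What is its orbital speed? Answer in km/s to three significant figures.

r = 2674 km = 2.674×10⁶ m.
For a circular orbit v = √(μ/r) = √(2.203×10¹³ / 2.674×10⁶) = √(8.239×10⁶) = 2870 m/s.
That is 2.870 km/s.

v ≈ 2.87 km/s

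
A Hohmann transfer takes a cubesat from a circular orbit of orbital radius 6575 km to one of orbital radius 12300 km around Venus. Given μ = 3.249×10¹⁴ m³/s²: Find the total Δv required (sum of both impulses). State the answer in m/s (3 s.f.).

Δv_total ≈ 1850 m/s

r₁ = 6575 km = 6.575×10⁶ m.
r₂ = 12300 km = 1.230×10⁷ m.
Transfer ellipse a_t = (r₁ + r₂)/2 = 9.438×10⁶ m.
At r₁: circular v_c1 = √(μ/r₁) = 7030 m/s; transfer-periapsis v_p = √[μ(2/r₁ − 1/a_t)] = 8025 m/s.
Δv₁ = v_p − v_c1 = 995.6 m/s.
At r₂: circular v_c2 = √(μ/r₂) = 5140 m/s; transfer-apoapsis v_a = √[μ(2/r₂ − 1/a_t)] = 4290 m/s.
Δv₂ = v_c2 − v_a = 849.7 m/s.
Total Δv = Δv₁ + Δv₂ = 1845 m/s.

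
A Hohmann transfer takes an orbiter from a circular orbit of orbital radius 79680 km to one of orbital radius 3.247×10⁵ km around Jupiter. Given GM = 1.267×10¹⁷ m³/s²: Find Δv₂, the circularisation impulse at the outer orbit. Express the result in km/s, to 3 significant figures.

Δv ≈ 7.35 km/s

r₁ = 79680 km = 7.968×10⁷ m.
r₂ = 3.247×10⁵ km = 3.247×10⁸ m.
Transfer ellipse a_t = (r₁ + r₂)/2 = 2.022×10⁸ m.
At r₁: circular v_c1 = √(μ/r₁) = 39880 m/s; transfer-perijove v_p = √[μ(2/r₁ − 1/a_t)] = 50530 m/s.
At r₂: circular v_c2 = √(μ/r₂) = 19750 m/s; transfer-apojove v_a = √[μ(2/r₂ − 1/a_t)] = 12400 m/s.
Δv₂ = v_c2 − v_a = 7353 m/s.
= 7.353 km/s.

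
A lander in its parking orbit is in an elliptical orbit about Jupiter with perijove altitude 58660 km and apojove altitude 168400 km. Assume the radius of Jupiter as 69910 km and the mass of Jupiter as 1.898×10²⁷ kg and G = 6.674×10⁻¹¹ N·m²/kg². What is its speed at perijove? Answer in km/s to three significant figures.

v ≈ 35.8 km/s

μ = GM = 6.674×10⁻¹¹ × 1.898×10²⁷ = 1.267×10¹⁷ m³/s².
r_p = 69910 + 58660 = 128570 km = 1.2857×10⁸ m.
r_a = 69910 + 168400 = 238310 km = 2.3831×10⁸ m.
Semi-major axis a = (r_p + r_a)/2 = 1.8344×10⁵ km = 1.834×10⁸ m.
Vis-viva: v² = μ(2/r − 1/a) = 1.267×10¹⁷ × (1.556×10⁻⁸ − 5.451×10⁻⁹) = 1.280×10⁹ m²/s².
v = 35780 m/s = 35.78 km/s.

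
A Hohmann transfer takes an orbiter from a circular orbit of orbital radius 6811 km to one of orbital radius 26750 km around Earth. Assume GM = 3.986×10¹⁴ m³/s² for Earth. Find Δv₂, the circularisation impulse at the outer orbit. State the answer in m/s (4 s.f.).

r₁ = 6811 km = 6.811×10⁶ m.
r₂ = 26750 km = 2.675×10⁷ m.
Transfer ellipse a_t = (r₁ + r₂)/2 = 1.678×10⁷ m.
At r₁: circular v_c1 = √(μ/r₁) = 7650 m/s; transfer-perigee v_p = √[μ(2/r₁ − 1/a_t)] = 9659 m/s.
At r₂: circular v_c2 = √(μ/r₂) = 3860 m/s; transfer-apogee v_a = √[μ(2/r₂ − 1/a_t)] = 2459 m/s.
Δv₂ = v_c2 − v_a = 1401 m/s.

Δv ≈ 1401 m/s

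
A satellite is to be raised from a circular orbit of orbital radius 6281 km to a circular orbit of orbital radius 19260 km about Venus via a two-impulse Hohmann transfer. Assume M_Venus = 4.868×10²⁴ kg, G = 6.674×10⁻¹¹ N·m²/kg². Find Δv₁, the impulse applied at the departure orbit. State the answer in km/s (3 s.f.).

μ = GM = 6.674×10⁻¹¹ × 4.868×10²⁴ = 3.249×10¹⁴ m³/s².
r₁ = 6281 km = 6.281×10⁶ m.
r₂ = 19260 km = 1.926×10⁷ m.
Transfer ellipse a_t = (r₁ + r₂)/2 = 1.277×10⁷ m.
At r₁: circular v_c1 = √(μ/r₁) = 7192 m/s; transfer-periapsis v_p = √[μ(2/r₁ − 1/a_t)] = 8832 m/s.
Δv₁ = v_p − v_c1 = 1640 m/s.
= 1.640 km/s.

Δv ≈ 1.64 km/s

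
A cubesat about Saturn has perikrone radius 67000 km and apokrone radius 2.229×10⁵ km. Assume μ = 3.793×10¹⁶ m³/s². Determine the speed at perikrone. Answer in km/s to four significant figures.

v ≈ 29.51 km/s

Semi-major axis a = (r_p + r_a)/2 = 1.4495×10⁵ km = 1.450×10⁸ m.
Vis-viva: v² = μ(2/r − 1/a) = 3.793×10¹⁶ × (2.985×10⁻⁸ − 6.899×10⁻⁹) = 8.706×10⁸ m²/s².
v = 29510 m/s = 29.51 km/s.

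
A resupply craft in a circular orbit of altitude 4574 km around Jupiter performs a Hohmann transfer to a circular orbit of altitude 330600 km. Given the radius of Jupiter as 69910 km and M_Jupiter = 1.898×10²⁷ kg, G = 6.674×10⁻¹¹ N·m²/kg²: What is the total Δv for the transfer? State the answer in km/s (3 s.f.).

Δv_total ≈ 20.1 km/s

μ = GM = 6.674×10⁻¹¹ × 1.898×10²⁷ = 1.267×10¹⁷ m³/s².
r₁ = 69910 + 4574 = 74484 km = 7.4484×10⁷ m.
r₂ = 69910 + 330600 = 400510 km = 4.0051×10⁸ m.
Transfer ellipse a_t = (r₁ + r₂)/2 = 2.375×10⁸ m.
At r₁: circular v_c1 = √(μ/r₁) = 41240 m/s; transfer-perijove v_p = √[μ(2/r₁ − 1/a_t)] = 53550 m/s.
Δv₁ = v_p − v_c1 = 12310 m/s.
At r₂: circular v_c2 = √(μ/r₂) = 17780 m/s; transfer-apojove v_a = √[μ(2/r₂ − 1/a_t)] = 9959 m/s.
Δv₂ = v_c2 − v_a = 7825 m/s.
Total Δv = Δv₁ + Δv₂ = 20140 m/s = 20.14 km/s.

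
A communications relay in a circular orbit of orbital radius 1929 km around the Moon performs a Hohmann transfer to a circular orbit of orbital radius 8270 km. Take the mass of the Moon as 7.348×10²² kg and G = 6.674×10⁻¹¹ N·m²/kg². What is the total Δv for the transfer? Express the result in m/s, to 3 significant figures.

μ = GM = 6.674×10⁻¹¹ × 7.348×10²² = 4.904×10¹² m³/s².
r₁ = 1929 km = 1.929×10⁶ m.
r₂ = 8270 km = 8.270×10⁶ m.
Transfer ellipse a_t = (r₁ + r₂)/2 = 5.100×10⁶ m.
At r₁: circular v_c1 = √(μ/r₁) = 1594 m/s; transfer-perilune v_p = √[μ(2/r₁ − 1/a_t)] = 2030 m/s.
Δv₁ = v_p − v_c1 = 436.0 m/s.
At r₂: circular v_c2 = √(μ/r₂) = 770.1 m/s; transfer-apolune v_a = √[μ(2/r₂ − 1/a_t)] = 473.6 m/s.
Δv₂ = v_c2 − v_a = 296.4 m/s.
Total Δv = Δv₁ + Δv₂ = 732.5 m/s.

Δv_total ≈ 732 m/s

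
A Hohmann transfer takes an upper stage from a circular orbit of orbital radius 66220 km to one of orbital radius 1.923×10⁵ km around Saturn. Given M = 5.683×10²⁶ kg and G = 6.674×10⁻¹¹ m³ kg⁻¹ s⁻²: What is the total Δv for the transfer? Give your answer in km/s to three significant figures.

μ = GM = 6.674×10⁻¹¹ × 5.683×10²⁶ = 3.793×10¹⁶ m³/s².
r₁ = 66220 km = 6.622×10⁷ m.
r₂ = 1.923×10⁵ km = 1.923×10⁸ m.
Transfer ellipse a_t = (r₁ + r₂)/2 = 1.293×10⁸ m.
At r₁: circular v_c1 = √(μ/r₁) = 23930 m/s; transfer-perikrone v_p = √[μ(2/r₁ − 1/a_t)] = 29190 m/s.
Δv₁ = v_p − v_c1 = 5258 m/s.
At r₂: circular v_c2 = √(μ/r₂) = 14040 m/s; transfer-apokrone v_a = √[μ(2/r₂ − 1/a_t)] = 10050 m/s.
Δv₂ = v_c2 − v_a = 3992 m/s.
Total Δv = Δv₁ + Δv₂ = 9250 m/s = 9.250 km/s.

Δv_total ≈ 9.25 km/s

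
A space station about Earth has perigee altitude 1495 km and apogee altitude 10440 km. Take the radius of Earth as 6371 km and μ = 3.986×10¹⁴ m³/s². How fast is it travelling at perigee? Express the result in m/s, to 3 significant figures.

v ≈ 8310 m/s

r_p = 6371 + 1495 = 7866.0 km = 7.8660×10⁶ m.
r_a = 6371 + 10440 = 16811 km = 1.6811×10⁷ m.
Semi-major axis a = (r_p + r_a)/2 = 12338 km = 1.234×10⁷ m.
Vis-viva: v² = μ(2/r − 1/a) = 3.986×10¹⁴ × (2.543×10⁻⁷ − 8.105×10⁻⁸) = 6.904×10⁷ m²/s².
v = 8309 m/s.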